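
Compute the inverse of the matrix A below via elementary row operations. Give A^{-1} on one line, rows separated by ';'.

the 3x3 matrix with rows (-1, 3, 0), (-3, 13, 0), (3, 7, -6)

Gauss-Jordan on [A | I]:
R1 <- (1/-1)*R1:  [  1  -3   0  |  -1   0   0 ]
R2 <- R2 - (-3)*R1:  [  0   4   0  |  -3   1   0 ]
R3 <- R3 - (3)*R1:  [  0  16  -6  |   3   0   1 ]
R2 <- (1/4)*R2:  [    0     1     0  |  -3/4   1/4     0 ]
R1 <- R1 - (-3)*R2:  [     1      0      0  |  -13/4    3/4      0 ]
R3 <- R3 - (16)*R2:  [  0   0  -6  |  15  -4   1 ]
R3 <- (1/-6)*R3:  [    0     0     1  |  -5/2   2/3  -1/6 ]
Right block of [I | A^{-1}] is the inverse:
[ -13/4  3/4     0 ]
[  -3/4  1/4     0 ]
[  -5/2  2/3  -1/6 ]

inverse = [-13/4 3/4 0; -3/4 1/4 0; -5/2 2/3 -1/6]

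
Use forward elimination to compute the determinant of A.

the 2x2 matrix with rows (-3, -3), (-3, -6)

det(A) = 9

Forward elimination:
R2 <- R2 - (1)*R1:  [  0  -3 ]
Upper-triangular form:
[ -3  -3 ]
[  0  -3 ]
det(A) = (-1)^0 * (-3) * (-3) = 9  (0 row swaps -> sign +1)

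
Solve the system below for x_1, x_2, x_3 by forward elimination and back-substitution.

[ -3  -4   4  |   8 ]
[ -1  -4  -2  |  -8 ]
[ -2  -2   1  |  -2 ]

Forward elimination on [A|b]:
R2 <- R2 - (1/3)*R1:  [     0   -8/3  -10/3  -32/3 ]
R3 <- R3 - (2/3)*R1:  [     0    2/3   -5/3  -22/3 ]
R3 <- R3 - (-1/4)*R2:  [    0     0  -5/2   -10 ]
Row echelon form:
[ -3    -4      4  |      8 ]
[  0  -8/3  -10/3  |  -32/3 ]
[  0     0   -5/2  |    -10 ]
Back-substitution:
x_3 = (-10) / (-5/2) = 4
x_2 = (-32/3 - (-10/3)*(4)) / (-8/3) = -1
x_1 = (8 - (-4)*(-1) - (4)*(4)) / -3 = 4

(4, -1, 4)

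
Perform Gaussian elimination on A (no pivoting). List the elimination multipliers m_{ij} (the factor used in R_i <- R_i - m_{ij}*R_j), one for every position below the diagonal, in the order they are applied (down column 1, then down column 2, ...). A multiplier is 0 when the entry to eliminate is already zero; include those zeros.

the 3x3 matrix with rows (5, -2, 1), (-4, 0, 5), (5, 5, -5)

Forward elimination:
R2 <- R2 - (-4/5)*R1:  [    0  -8/5  29/5 ]
R3 <- R3 - (1)*R1:  [  0   7  -6 ]
R3 <- R3 - (-35/8)*R2:  [     0      0  155/8 ]
Multipliers (in order of application): m_{21} = -4/5, m_{31} = 1, m_{32} = -35/8

multipliers: -4/5, 1, -35/8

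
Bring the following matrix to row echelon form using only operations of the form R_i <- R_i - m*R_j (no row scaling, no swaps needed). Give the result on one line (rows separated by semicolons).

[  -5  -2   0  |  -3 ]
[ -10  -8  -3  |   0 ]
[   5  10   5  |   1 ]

Forward elimination:
R2 <- R2 - (2)*R1:  [  0  -4  -3   6 ]
R3 <- R3 - (-1)*R1:  [  0   8   5  -2 ]
R3 <- R3 - (-2)*R2:  [  0   0  -1  10 ]
Row echelon form:
[ -5  -2   0  |  -3 ]
[  0  -4  -3  |   6 ]
[  0   0  -1  |  10 ]

REF = [-5 -2 0 -3; 0 -4 -3 6; 0 0 -1 10]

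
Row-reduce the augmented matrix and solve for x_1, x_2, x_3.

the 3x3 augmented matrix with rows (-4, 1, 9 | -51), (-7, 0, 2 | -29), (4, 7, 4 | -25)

(3, -3, -4)

Forward elimination on [A|b]:
R2 <- R2 - (7/4)*R1:  [     0   -7/4  -55/4  241/4 ]
R3 <- R3 - (-1)*R1:  [   0    8   13  -76 ]
R3 <- R3 - (-32/7)*R2:  [      0       0  -349/7  1396/7 ]
Row echelon form:
[ -4     1       9  |     -51 ]
[  0  -7/4   -55/4  |   241/4 ]
[  0     0  -349/7  |  1396/7 ]
Back-substitution:
x_3 = (1396/7) / (-349/7) = -4
x_2 = (241/4 - (-55/4)*(-4)) / (-7/4) = -3
x_1 = (-51 - (1)*(-3) - (9)*(-4)) / -4 = 3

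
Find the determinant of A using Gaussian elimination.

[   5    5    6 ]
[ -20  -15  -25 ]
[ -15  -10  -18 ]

det(A) = 25

Forward elimination:
R2 <- R2 - (-4)*R1:  [  0   5  -1 ]
R3 <- R3 - (-3)*R1:  [ 0  5  0 ]
R3 <- R3 - (1)*R2:  [ 0  0  1 ]
Upper-triangular form:
[ 5  5   6 ]
[ 0  5  -1 ]
[ 0  0   1 ]
det(A) = (-1)^0 * (5) * (5) * (1) = 25  (0 row swaps -> sign +1)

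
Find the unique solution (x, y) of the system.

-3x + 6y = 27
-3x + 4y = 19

(-1, 4)

Forward elimination on [A|b]:
R2 <- R2 - (1)*R1:  [  0  -2  -8 ]
Row echelon form:
[ -3   6  |  27 ]
[  0  -2  |  -8 ]
Back-substitution:
y = (-8) / -2 = 4
x = (27 - (6)*(4)) / -3 = -1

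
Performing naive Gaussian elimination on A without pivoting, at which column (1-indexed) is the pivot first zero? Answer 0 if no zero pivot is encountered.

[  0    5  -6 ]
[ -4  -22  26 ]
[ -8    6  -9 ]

Naive forward elimination:
Pivot entry (1,1) is zero but row 2 has -4 in column 1 -> naive elimination stops; a row interchange (e.g. R1 <-> R2) would be required here.

first zero-pivot column = 1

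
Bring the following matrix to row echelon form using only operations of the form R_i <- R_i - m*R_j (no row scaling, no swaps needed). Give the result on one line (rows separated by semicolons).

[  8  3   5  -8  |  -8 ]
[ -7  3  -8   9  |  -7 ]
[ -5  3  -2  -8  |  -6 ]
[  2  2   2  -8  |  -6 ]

REF = [8 3 5 -8 -8; 0 45/8 -29/8 2 -14; 0 0 64/15 -221/15 17/15; 0 0 0 -103/96 -125/96]

Forward elimination:
R2 <- R2 - (-7/8)*R1:  [     0   45/8  -29/8      2    -14 ]
R3 <- R3 - (-5/8)*R1:  [    0  39/8   9/8   -13   -11 ]
R4 <- R4 - (1/4)*R1:  [   0  5/4  3/4   -6   -4 ]
R3 <- R3 - (13/15)*R2:  [       0        0    64/15  -221/15    17/15 ]
R4 <- R4 - (2/9)*R2:  [     0      0   14/9  -58/9   -8/9 ]
R4 <- R4 - (35/96)*R3:  [       0        0        0  -103/96  -125/96 ]
Row echelon form:
[ 8     3      5       -8  |       -8 ]
[ 0  45/8  -29/8        2  |      -14 ]
[ 0     0  64/15  -221/15  |    17/15 ]
[ 0     0      0  -103/96  |  -125/96 ]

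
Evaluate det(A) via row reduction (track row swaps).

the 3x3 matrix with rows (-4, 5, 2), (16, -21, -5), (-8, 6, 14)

det(A) = -8

Forward elimination:
R2 <- R2 - (-4)*R1:  [  0  -1   3 ]
R3 <- R3 - (2)*R1:  [  0  -4  10 ]
R3 <- R3 - (4)*R2:  [  0   0  -2 ]
Upper-triangular form:
[ -4   5   2 ]
[  0  -1   3 ]
[  0   0  -2 ]
det(A) = (-1)^0 * (-4) * (-1) * (-2) = -8  (0 row swaps -> sign +1)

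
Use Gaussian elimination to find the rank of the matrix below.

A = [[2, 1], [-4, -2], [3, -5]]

Row reduction:
R2 <- R2 - (-2)*R1:  [ 0  0 ]
R3 <- R3 - (3/2)*R1:  [     0  -13/2 ]
R2 <-> R3   (pivot in column 2 was zero)
[ 2      1 ]
[ 0  -13/2 ]
[ 0      0 ]
Row echelon form:
[ 2      1 ]
[ 0  -13/2 ]
[ 0      0 ]
Nonzero rows / pivot columns: 2

rank(A) = 2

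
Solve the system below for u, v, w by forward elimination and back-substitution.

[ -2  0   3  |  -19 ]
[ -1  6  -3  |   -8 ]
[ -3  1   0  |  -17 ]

(5, -2, -3)

Forward elimination on [A|b]:
R2 <- R2 - (1/2)*R1:  [    0     6  -9/2   3/2 ]
R3 <- R3 - (3/2)*R1:  [    0     1  -9/2  23/2 ]
R3 <- R3 - (1/6)*R2:  [     0      0  -15/4   45/4 ]
Row echelon form:
[ -2  0      3  |   -19 ]
[  0  6   -9/2  |   3/2 ]
[  0  0  -15/4  |  45/4 ]
Back-substitution:
w = (45/4) / (-15/4) = -3
v = (3/2 - (-9/2)*(-3)) / 6 = -2
u = (-19 - (3)*(-3)) / -2 = 5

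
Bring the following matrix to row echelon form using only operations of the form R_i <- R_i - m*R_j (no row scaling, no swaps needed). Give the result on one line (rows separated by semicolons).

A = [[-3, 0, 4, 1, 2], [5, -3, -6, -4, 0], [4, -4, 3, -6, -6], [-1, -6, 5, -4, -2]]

REF = [-3 0 4 1 2; 0 -3 2/3 -7/3 10/3; 0 0 67/9 -14/9 -70/9; 0 0 0 55/67 -462/67]

Forward elimination:
R2 <- R2 - (-5/3)*R1:  [    0    -3   2/3  -7/3  10/3 ]
R3 <- R3 - (-4/3)*R1:  [     0     -4   25/3  -14/3  -10/3 ]
R4 <- R4 - (1/3)*R1:  [     0     -6   11/3  -13/3   -8/3 ]
R3 <- R3 - (4/3)*R2:  [     0      0   67/9  -14/9  -70/9 ]
R4 <- R4 - (2)*R2:  [     0      0    7/3    1/3  -28/3 ]
R4 <- R4 - (21/67)*R3:  [       0        0        0    55/67  -462/67 ]
Row echelon form:
[ -3   0     4      1        2 ]
[  0  -3   2/3   -7/3     10/3 ]
[  0   0  67/9  -14/9    -70/9 ]
[  0   0     0  55/67  -462/67 ]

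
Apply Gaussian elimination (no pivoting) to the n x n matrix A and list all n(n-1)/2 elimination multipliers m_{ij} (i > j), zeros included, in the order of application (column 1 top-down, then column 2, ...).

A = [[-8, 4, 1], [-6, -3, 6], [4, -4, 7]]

Forward elimination:
R2 <- R2 - (3/4)*R1:  [    0    -6  21/4 ]
R3 <- R3 - (-1/2)*R1:  [    0    -2  15/2 ]
R3 <- R3 - (1/3)*R2:  [    0     0  23/4 ]
Multipliers (in order of application): m_{21} = 3/4, m_{31} = -1/2, m_{32} = 1/3

multipliers: 3/4, -1/2, 1/3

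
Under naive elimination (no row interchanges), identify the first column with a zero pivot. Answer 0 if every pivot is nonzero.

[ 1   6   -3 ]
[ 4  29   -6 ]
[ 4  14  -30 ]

Naive forward elimination:
R2 <- R2 - (4)*R1:  [ 0  5  6 ]
R3 <- R3 - (4)*R1:  [   0  -10  -18 ]
R3 <- R3 - (-2)*R2:  [  0   0  -6 ]
All pivots nonzero; naive elimination completes without hitting a zero pivot.

first zero-pivot column = 0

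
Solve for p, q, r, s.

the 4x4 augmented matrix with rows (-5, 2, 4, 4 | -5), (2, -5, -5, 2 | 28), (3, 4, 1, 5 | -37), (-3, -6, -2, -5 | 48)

Forward elimination on [A|b]:
R2 <- R2 - (-2/5)*R1:  [     0  -21/5  -17/5   18/5     26 ]
R3 <- R3 - (-3/5)*R1:  [    0  26/5  17/5  37/5   -40 ]
R4 <- R4 - (3/5)*R1:  [     0  -36/5  -22/5  -37/5     51 ]
R3 <- R3 - (-26/21)*R2:  [       0        0   -17/21     83/7  -164/21 ]
R4 <- R4 - (12/7)*R2:  [     0      0   10/7  -95/7   45/7 ]
R4 <- R4 - (-30/17)*R3:  [       0        0        0   125/17  -125/17 ]
Row echelon form:
[ -5      2       4       4  |       -5 ]
[  0  -21/5   -17/5    18/5  |       26 ]
[  0      0  -17/21    83/7  |  -164/21 ]
[  0      0       0  125/17  |  -125/17 ]
Back-substitution:
s = (-125/17) / (125/17) = -1
r = (-164/21 - (83/7)*(-1)) / (-17/21) = -5
q = (26 - (-17/5)*(-5) - (18/5)*(-1)) / (-21/5) = -3
p = (-5 - (2)*(-3) - (4)*(-5) - (4)*(-1)) / -5 = -5

(-5, -3, -5, -1)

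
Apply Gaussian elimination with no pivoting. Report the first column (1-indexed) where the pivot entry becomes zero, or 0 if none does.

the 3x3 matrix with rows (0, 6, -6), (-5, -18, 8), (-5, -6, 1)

Naive forward elimination:
Pivot entry (1,1) is zero but row 2 has -5 in column 1 -> naive elimination stops; a row interchange (e.g. R1 <-> R2) would be required here.

first zero-pivot column = 1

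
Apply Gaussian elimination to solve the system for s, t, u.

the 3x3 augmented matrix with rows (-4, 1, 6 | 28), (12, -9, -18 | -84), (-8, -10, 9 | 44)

Forward elimination on [A|b]:
R2 <- R2 - (-3)*R1:  [  0  -6   0   0 ]
R3 <- R3 - (2)*R1:  [   0  -12   -3  -12 ]
R3 <- R3 - (2)*R2:  [   0    0   -3  -12 ]
Row echelon form:
[ -4   1   6  |   28 ]
[  0  -6   0  |    0 ]
[  0   0  -3  |  -12 ]
Back-substitution:
u = (-12) / -3 = 4
t = (0) / -6 = 0
s = (28 - (1)*(0) - (6)*(4)) / -4 = -1

(-1, 0, 4)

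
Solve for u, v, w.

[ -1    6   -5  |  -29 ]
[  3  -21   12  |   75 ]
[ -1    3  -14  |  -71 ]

Forward elimination on [A|b]:
R2 <- R2 - (-3)*R1:  [   0   -3   -3  -12 ]
R3 <- R3 - (1)*R1:  [   0   -3   -9  -42 ]
R3 <- R3 - (1)*R2:  [   0    0   -6  -30 ]
Row echelon form:
[ -1   6  -5  |  -29 ]
[  0  -3  -3  |  -12 ]
[  0   0  -6  |  -30 ]
Back-substitution:
w = (-30) / -6 = 5
v = (-12 - (-3)*(5)) / -3 = -1
u = (-29 - (6)*(-1) - (-5)*(5)) / -1 = -2

(-2, -1, 5)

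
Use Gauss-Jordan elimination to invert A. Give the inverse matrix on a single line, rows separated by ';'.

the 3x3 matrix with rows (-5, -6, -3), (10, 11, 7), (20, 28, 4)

Gauss-Jordan on [A | I]:
R1 <- (1/-5)*R1:  [    1   6/5   3/5  |  -1/5     0     0 ]
R2 <- R2 - (10)*R1:  [  0  -1   1  |   2   1   0 ]
R3 <- R3 - (20)*R1:  [  0   4  -8  |   4   0   1 ]
R2 <- (1/-1)*R2:  [  0   1  -1  |  -2  -1   0 ]
R1 <- R1 - (6/5)*R2:  [    1     0   9/5  |  11/5   6/5     0 ]
R3 <- R3 - (4)*R2:  [  0   0  -4  |  12   4   1 ]
R3 <- (1/-4)*R3:  [    0     0     1  |    -3    -1  -1/4 ]
R1 <- R1 - (9/5)*R3:  [    1     0     0  |  38/5     3  9/20 ]
R2 <- R2 - (-1)*R3:  [    0     1     0  |    -5    -2  -1/4 ]
Right block of [I | A^{-1}] is the inverse:
[ 38/5   3  9/20 ]
[   -5  -2  -1/4 ]
[   -3  -1  -1/4 ]

inverse = [38/5 3 9/20; -5 -2 -1/4; -3 -1 -1/4]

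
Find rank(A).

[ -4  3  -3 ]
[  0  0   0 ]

Row reduction:
Row echelon form:
[ -4  3  -3 ]
[  0  0   0 ]
Nonzero rows / pivot columns: 1

rank(A) = 1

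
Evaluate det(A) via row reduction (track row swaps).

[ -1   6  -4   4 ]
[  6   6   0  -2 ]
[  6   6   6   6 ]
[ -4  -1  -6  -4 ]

det(A) = 300

Forward elimination:
R2 <- R2 - (-6)*R1:  [   0   42  -24   22 ]
R3 <- R3 - (-6)*R1:  [   0   42  -18   30 ]
R4 <- R4 - (4)*R1:  [   0  -25   10  -20 ]
R3 <- R3 - (1)*R2:  [ 0  0  6  8 ]
R4 <- R4 - (-25/42)*R2:  [       0        0    -30/7  -145/21 ]
R4 <- R4 - (-5/7)*R3:  [      0       0       0  -25/21 ]
Upper-triangular form:
[ -1   6   -4       4 ]
[  0  42  -24      22 ]
[  0   0    6       8 ]
[  0   0    0  -25/21 ]
det(A) = (-1)^0 * (-1) * (42) * (6) * (-25/21) = 300  (0 row swaps -> sign +1)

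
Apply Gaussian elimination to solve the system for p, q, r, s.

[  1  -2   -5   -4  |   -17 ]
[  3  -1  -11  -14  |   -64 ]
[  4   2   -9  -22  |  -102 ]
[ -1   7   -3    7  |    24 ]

(-3, -1, 0, 4)

Forward elimination on [A|b]:
R2 <- R2 - (3)*R1:  [   0    5    4   -2  -13 ]
R3 <- R3 - (4)*R1:  [   0   10   11   -6  -34 ]
R4 <- R4 - (-1)*R1:  [  0   5  -8   3   7 ]
R3 <- R3 - (2)*R2:  [  0   0   3  -2  -8 ]
R4 <- R4 - (1)*R2:  [   0    0  -12    5   20 ]
R4 <- R4 - (-4)*R3:  [   0    0    0   -3  -12 ]
Row echelon form:
[ 1  -2  -5  -4  |  -17 ]
[ 0   5   4  -2  |  -13 ]
[ 0   0   3  -2  |   -8 ]
[ 0   0   0  -3  |  -12 ]
Back-substitution:
s = (-12) / -3 = 4
r = (-8 - (-2)*(4)) / 3 = 0
q = (-13 - (4)*(0) - (-2)*(4)) / 5 = -1
p = (-17 - (-2)*(-1) - (-5)*(0) - (-4)*(4)) / 1 = -3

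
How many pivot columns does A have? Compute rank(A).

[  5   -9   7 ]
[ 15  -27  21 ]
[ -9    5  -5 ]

Row reduction:
R2 <- R2 - (3)*R1:  [ 0  0  0 ]
R3 <- R3 - (-9/5)*R1:  [     0  -56/5   38/5 ]
R2 <-> R3   (pivot in column 2 was zero)
[ 5     -9     7 ]
[ 0  -56/5  38/5 ]
[ 0      0     0 ]
Row echelon form:
[ 5     -9     7 ]
[ 0  -56/5  38/5 ]
[ 0      0     0 ]
Nonzero rows / pivot columns: 2

rank(A) = 2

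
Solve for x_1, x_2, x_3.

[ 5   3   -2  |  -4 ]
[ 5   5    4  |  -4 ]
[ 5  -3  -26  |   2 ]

Forward elimination on [A|b]:
R2 <- R2 - (1)*R1:  [ 0  2  6  0 ]
R3 <- R3 - (1)*R1:  [   0   -6  -24    6 ]
R3 <- R3 - (-3)*R2:  [  0   0  -6   6 ]
Row echelon form:
[ 5  3  -2  |  -4 ]
[ 0  2   6  |   0 ]
[ 0  0  -6  |   6 ]
Back-substitution:
x_3 = (6) / -6 = -1
x_2 = (0 - (6)*(-1)) / 2 = 3
x_1 = (-4 - (3)*(3) - (-2)*(-1)) / 5 = -3

(-3, 3, -1)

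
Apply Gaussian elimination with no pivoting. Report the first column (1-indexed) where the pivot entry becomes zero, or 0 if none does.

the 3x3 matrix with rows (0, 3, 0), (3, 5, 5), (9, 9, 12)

Naive forward elimination:
Pivot entry (1,1) is zero but row 2 has 3 in column 1 -> naive elimination stops; a row interchange (e.g. R1 <-> R2) would be required here.

first zero-pivot column = 1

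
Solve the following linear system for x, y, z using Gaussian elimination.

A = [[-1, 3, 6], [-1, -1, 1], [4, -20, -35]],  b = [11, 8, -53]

Forward elimination on [A|b]:
R2 <- R2 - (1)*R1:  [  0  -4  -5  -3 ]
R3 <- R3 - (-4)*R1:  [   0   -8  -11   -9 ]
R3 <- R3 - (2)*R2:  [  0   0  -1  -3 ]
Row echelon form:
[ -1   3   6  |  11 ]
[  0  -4  -5  |  -3 ]
[  0   0  -1  |  -3 ]
Back-substitution:
z = (-3) / -1 = 3
y = (-3 - (-5)*(3)) / -4 = -3
x = (11 - (3)*(-3) - (6)*(3)) / -1 = -2

(-2, -3, 3)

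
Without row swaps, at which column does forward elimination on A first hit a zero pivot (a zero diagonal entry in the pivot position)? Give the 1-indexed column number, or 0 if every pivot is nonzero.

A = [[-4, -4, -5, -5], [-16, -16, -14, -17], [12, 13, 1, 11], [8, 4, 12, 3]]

Naive forward elimination:
R2 <- R2 - (4)*R1:  [ 0  0  6  3 ]
R3 <- R3 - (-3)*R1:  [   0    1  -14   -4 ]
R4 <- R4 - (-2)*R1:  [  0  -4   2  -7 ]
Matrix at this point:
[ -4  -4   -5  -5 ]
[  0   0    6   3 ]
[  0   1  -14  -4 ]
[  0  -4    2  -7 ]
Pivot entry (2,2) is zero but row 3 has 1 in column 2 -> naive elimination stops; a row interchange (e.g. R2 <-> R3) would be required here.

first zero-pivot column = 2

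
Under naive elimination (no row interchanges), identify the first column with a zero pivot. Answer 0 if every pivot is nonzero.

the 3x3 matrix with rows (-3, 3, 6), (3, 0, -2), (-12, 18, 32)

first zero-pivot column = 3

Naive forward elimination:
R2 <- R2 - (-1)*R1:  [ 0  3  4 ]
R3 <- R3 - (4)*R1:  [ 0  6  8 ]
R3 <- R3 - (2)*R2:  [ 0  0  0 ]
Matrix at this point:
[ -3  3  6 ]
[  0  3  4 ]
[  0  0  0 ]
Pivot entry (3,3) in the last row is zero and there are no rows below to swap with -> zero pivot in column 3 (A is singular).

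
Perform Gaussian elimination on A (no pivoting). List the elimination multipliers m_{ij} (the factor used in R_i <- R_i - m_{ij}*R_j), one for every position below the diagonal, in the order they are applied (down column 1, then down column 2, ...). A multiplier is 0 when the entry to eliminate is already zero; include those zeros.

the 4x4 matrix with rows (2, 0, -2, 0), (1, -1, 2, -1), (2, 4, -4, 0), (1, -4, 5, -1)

multipliers: 1/2, 1, 1/2, -4, 4, -3/5

Forward elimination:
R2 <- R2 - (1/2)*R1:  [  0  -1   3  -1 ]
R3 <- R3 - (1)*R1:  [  0   4  -2   0 ]
R4 <- R4 - (1/2)*R1:  [  0  -4   6  -1 ]
R3 <- R3 - (-4)*R2:  [  0   0  10  -4 ]
R4 <- R4 - (4)*R2:  [  0   0  -6   3 ]
R4 <- R4 - (-3/5)*R3:  [   0    0    0  3/5 ]
Multipliers (in order of application): m_{21} = 1/2, m_{31} = 1, m_{41} = 1/2, m_{32} = -4, m_{42} = 4, m_{43} = -3/5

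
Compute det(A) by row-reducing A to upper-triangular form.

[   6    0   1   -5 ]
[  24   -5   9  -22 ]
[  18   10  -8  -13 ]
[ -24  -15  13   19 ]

det(A) = 30

Forward elimination:
R2 <- R2 - (4)*R1:  [  0  -5   5  -2 ]
R3 <- R3 - (3)*R1:  [   0   10  -11    2 ]
R4 <- R4 - (-4)*R1:  [   0  -15   17   -1 ]
R3 <- R3 - (-2)*R2:  [  0   0  -1  -2 ]
R4 <- R4 - (3)*R2:  [ 0  0  2  5 ]
R4 <- R4 - (-2)*R3:  [ 0  0  0  1 ]
Upper-triangular form:
[ 6   0   1  -5 ]
[ 0  -5   5  -2 ]
[ 0   0  -1  -2 ]
[ 0   0   0   1 ]
det(A) = (-1)^0 * (6) * (-5) * (-1) * (1) = 30  (0 row swaps -> sign +1)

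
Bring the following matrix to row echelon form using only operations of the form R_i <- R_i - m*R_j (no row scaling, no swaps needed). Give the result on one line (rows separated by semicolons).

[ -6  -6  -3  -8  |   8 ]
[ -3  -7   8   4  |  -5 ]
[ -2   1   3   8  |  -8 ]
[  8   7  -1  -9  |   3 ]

REF = [-6 -6 -3 -8 8; 0 -4 19/2 8 -9; 0 0 89/8 50/3 -209/12; 0 0 0 -945/89 389/89]

Forward elimination:
R2 <- R2 - (1/2)*R1:  [    0    -4  19/2     8    -9 ]
R3 <- R3 - (1/3)*R1:  [     0      3      4   32/3  -32/3 ]
R4 <- R4 - (-4/3)*R1:  [     0     -1     -5  -59/3   41/3 ]
R3 <- R3 - (-3/4)*R2:  [       0        0     89/8     50/3  -209/12 ]
R4 <- R4 - (1/4)*R2:  [      0       0   -59/8   -65/3  191/12 ]
R4 <- R4 - (-59/89)*R3:  [       0        0        0  -945/89   389/89 ]
Row echelon form:
[ -6  -6    -3       -8  |        8 ]
[  0  -4  19/2        8  |       -9 ]
[  0   0  89/8     50/3  |  -209/12 ]
[  0   0     0  -945/89  |   389/89 ]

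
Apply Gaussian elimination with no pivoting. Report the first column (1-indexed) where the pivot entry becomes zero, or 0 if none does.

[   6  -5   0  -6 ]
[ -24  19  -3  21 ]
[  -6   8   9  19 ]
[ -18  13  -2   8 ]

Naive forward elimination:
R2 <- R2 - (-4)*R1:  [  0  -1  -3  -3 ]
R3 <- R3 - (-1)*R1:  [  0   3   9  13 ]
R4 <- R4 - (-3)*R1:  [   0   -2   -2  -10 ]
R3 <- R3 - (-3)*R2:  [ 0  0  0  4 ]
R4 <- R4 - (2)*R2:  [  0   0   4  -4 ]
Matrix at this point:
[ 6  -5   0  -6 ]
[ 0  -1  -3  -3 ]
[ 0   0   0   4 ]
[ 0   0   4  -4 ]
Pivot entry (3,3) is zero but row 4 has 4 in column 3 -> naive elimination stops; a row interchange (e.g. R3 <-> R4) would be required here.

first zero-pivot column = 3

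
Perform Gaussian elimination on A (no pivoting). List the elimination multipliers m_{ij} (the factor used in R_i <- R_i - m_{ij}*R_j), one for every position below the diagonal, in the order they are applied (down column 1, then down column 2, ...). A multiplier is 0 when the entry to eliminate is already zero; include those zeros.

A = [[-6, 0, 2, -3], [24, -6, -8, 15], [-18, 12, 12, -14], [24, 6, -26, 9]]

multipliers: -4, 3, -4, -2, -1, -3

Forward elimination:
R2 <- R2 - (-4)*R1:  [  0  -6   0   3 ]
R3 <- R3 - (3)*R1:  [  0  12   6  -5 ]
R4 <- R4 - (-4)*R1:  [   0    6  -18   -3 ]
R3 <- R3 - (-2)*R2:  [ 0  0  6  1 ]
R4 <- R4 - (-1)*R2:  [   0    0  -18    0 ]
R4 <- R4 - (-3)*R3:  [ 0  0  0  3 ]
Multipliers (in order of application): m_{21} = -4, m_{31} = 3, m_{41} = -4, m_{32} = -2, m_{42} = -1, m_{43} = -3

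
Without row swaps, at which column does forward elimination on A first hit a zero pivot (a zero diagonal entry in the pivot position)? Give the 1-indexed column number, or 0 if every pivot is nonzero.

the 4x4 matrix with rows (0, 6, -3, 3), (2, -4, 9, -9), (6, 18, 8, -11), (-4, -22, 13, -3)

Naive forward elimination:
Pivot entry (1,1) is zero but row 2 has 2 in column 1 -> naive elimination stops; a row interchange (e.g. R1 <-> R2) would be required here.

first zero-pivot column = 1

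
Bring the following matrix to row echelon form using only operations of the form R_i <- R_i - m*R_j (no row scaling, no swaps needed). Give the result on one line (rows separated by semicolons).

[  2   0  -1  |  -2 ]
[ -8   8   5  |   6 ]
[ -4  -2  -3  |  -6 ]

REF = [2 0 -1 -2; 0 8 1 -2; 0 0 -19/4 -21/2]

Forward elimination:
R2 <- R2 - (-4)*R1:  [  0   8   1  -2 ]
R3 <- R3 - (-2)*R1:  [   0   -2   -5  -10 ]
R3 <- R3 - (-1/4)*R2:  [     0      0  -19/4  -21/2 ]
Row echelon form:
[ 2  0     -1  |     -2 ]
[ 0  8      1  |     -2 ]
[ 0  0  -19/4  |  -21/2 ]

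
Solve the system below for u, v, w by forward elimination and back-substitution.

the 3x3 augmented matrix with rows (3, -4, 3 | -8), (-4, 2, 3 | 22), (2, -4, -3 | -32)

Forward elimination on [A|b]:
R2 <- R2 - (-4/3)*R1:  [     0  -10/3      7   34/3 ]
R3 <- R3 - (2/3)*R1:  [     0   -4/3     -5  -80/3 ]
R3 <- R3 - (2/5)*R2:  [      0       0   -39/5  -156/5 ]
Row echelon form:
[ 3     -4      3  |      -8 ]
[ 0  -10/3      7  |    34/3 ]
[ 0      0  -39/5  |  -156/5 ]
Back-substitution:
w = (-156/5) / (-39/5) = 4
v = (34/3 - (7)*(4)) / (-10/3) = 5
u = (-8 - (-4)*(5) - (3)*(4)) / 3 = 0

(0, 5, 4)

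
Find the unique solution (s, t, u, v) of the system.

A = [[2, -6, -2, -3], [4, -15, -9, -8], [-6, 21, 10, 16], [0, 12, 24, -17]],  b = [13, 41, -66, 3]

(5, 2, -3, -3)

Forward elimination on [A|b]:
R2 <- R2 - (2)*R1:  [  0  -3  -5  -2  15 ]
R3 <- R3 - (-3)*R1:  [   0    3    4    7  -27 ]
R3 <- R3 - (-1)*R2:  [   0    0   -1    5  -12 ]
R4 <- R4 - (-4)*R2:  [   0    0    4  -25   63 ]
R4 <- R4 - (-4)*R3:  [  0   0   0  -5  15 ]
Row echelon form:
[ 2  -6  -2  -3  |   13 ]
[ 0  -3  -5  -2  |   15 ]
[ 0   0  -1   5  |  -12 ]
[ 0   0   0  -5  |   15 ]
Back-substitution:
v = (15) / -5 = -3
u = (-12 - (5)*(-3)) / -1 = -3
t = (15 - (-5)*(-3) - (-2)*(-3)) / -3 = 2
s = (13 - (-6)*(2) - (-2)*(-3) - (-3)*(-3)) / 2 = 5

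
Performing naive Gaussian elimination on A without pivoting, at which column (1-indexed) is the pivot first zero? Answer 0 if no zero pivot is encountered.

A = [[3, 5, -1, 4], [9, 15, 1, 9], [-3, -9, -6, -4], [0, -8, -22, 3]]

Naive forward elimination:
R2 <- R2 - (3)*R1:  [  0   0   4  -3 ]
R3 <- R3 - (-1)*R1:  [  0  -4  -7   0 ]
Matrix at this point:
[ 3   5   -1   4 ]
[ 0   0    4  -3 ]
[ 0  -4   -7   0 ]
[ 0  -8  -22   3 ]
Pivot entry (2,2) is zero but row 3 has -4 in column 2 -> naive elimination stops; a row interchange (e.g. R2 <-> R3) would be required here.

first zero-pivot column = 2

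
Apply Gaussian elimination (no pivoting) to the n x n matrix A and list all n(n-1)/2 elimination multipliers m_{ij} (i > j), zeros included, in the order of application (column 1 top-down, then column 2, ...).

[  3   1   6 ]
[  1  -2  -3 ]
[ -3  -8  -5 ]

multipliers: 1/3, -1, 3

Forward elimination:
R2 <- R2 - (1/3)*R1:  [    0  -7/3    -5 ]
R3 <- R3 - (-1)*R1:  [  0  -7   1 ]
R3 <- R3 - (3)*R2:  [  0   0  16 ]
Multipliers (in order of application): m_{21} = 1/3, m_{31} = -1, m_{32} = 3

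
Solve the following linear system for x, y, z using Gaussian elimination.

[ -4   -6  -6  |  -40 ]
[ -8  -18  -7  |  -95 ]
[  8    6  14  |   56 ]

Forward elimination on [A|b]:
R2 <- R2 - (2)*R1:  [   0   -6    5  -15 ]
R3 <- R3 - (-2)*R1:  [   0   -6    2  -24 ]
R3 <- R3 - (1)*R2:  [  0   0  -3  -9 ]
Row echelon form:
[ -4  -6  -6  |  -40 ]
[  0  -6   5  |  -15 ]
[  0   0  -3  |   -9 ]
Back-substitution:
z = (-9) / -3 = 3
y = (-15 - (5)*(3)) / -6 = 5
x = (-40 - (-6)*(5) - (-6)*(3)) / -4 = -2

(-2, 5, 3)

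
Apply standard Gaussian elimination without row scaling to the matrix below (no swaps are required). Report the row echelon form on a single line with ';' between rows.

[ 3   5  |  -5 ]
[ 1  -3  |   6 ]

Forward elimination:
R2 <- R2 - (1/3)*R1:  [     0  -14/3   23/3 ]
Row echelon form:
[ 3      5  |    -5 ]
[ 0  -14/3  |  23/3 ]

REF = [3 5 -5; 0 -14/3 23/3]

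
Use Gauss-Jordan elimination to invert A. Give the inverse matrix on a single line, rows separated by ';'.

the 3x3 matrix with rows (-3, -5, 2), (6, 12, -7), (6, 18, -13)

Gauss-Jordan on [A | I]:
R1 <- (1/-3)*R1:  [    1   5/3  -2/3  |  -1/3     0     0 ]
R2 <- R2 - (6)*R1:  [  0   2  -3  |   2   1   0 ]
R3 <- R3 - (6)*R1:  [  0   8  -9  |   2   0   1 ]
R2 <- (1/2)*R2:  [    0     1  -3/2  |     1   1/2     0 ]
R1 <- R1 - (5/3)*R2:  [    1     0  11/6  |    -2  -5/6     0 ]
R3 <- R3 - (8)*R2:  [  0   0   3  |  -6  -4   1 ]
R3 <- (1/3)*R3:  [    0     0     1  |    -2  -4/3   1/3 ]
R1 <- R1 - (11/6)*R3:  [      1       0       0  |     5/3   29/18  -11/18 ]
R2 <- R2 - (-3/2)*R3:  [    0     1     0  |    -2  -3/2   1/2 ]
Right block of [I | A^{-1}] is the inverse:
[ 5/3  29/18  -11/18 ]
[  -2   -3/2     1/2 ]
[  -2   -4/3     1/3 ]

inverse = [5/3 29/18 -11/18; -2 -3/2 1/2; -2 -4/3 1/3]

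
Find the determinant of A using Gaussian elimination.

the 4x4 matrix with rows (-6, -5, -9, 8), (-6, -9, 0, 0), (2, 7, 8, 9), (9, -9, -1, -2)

det(A) = 18783

Forward elimination:
R2 <- R2 - (1)*R1:  [  0  -4   9  -8 ]
R3 <- R3 - (-1/3)*R1:  [    0  16/3     5  35/3 ]
R4 <- R4 - (-3/2)*R1:  [     0  -33/2  -29/2     10 ]
R3 <- R3 - (-4/3)*R2:  [  0   0  17   1 ]
R4 <- R4 - (33/8)*R2:  [      0       0  -413/8      43 ]
R4 <- R4 - (-413/136)*R3:  [        0         0         0  6261/136 ]
Upper-triangular form:
[ -6  -5  -9         8 ]
[  0  -4   9        -8 ]
[  0   0  17         1 ]
[  0   0   0  6261/136 ]
det(A) = (-1)^0 * (-6) * (-4) * (17) * (6261/136) = 18783  (0 row swaps -> sign +1)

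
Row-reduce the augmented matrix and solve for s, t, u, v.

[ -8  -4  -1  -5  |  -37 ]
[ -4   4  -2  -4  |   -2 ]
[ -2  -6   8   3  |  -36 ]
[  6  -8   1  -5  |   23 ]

(5, 2, -1, -2)

Forward elimination on [A|b]:
R2 <- R2 - (1/2)*R1:  [    0     6  -3/2  -3/2  33/2 ]
R3 <- R3 - (1/4)*R1:  [      0      -5    33/4    17/4  -107/4 ]
R4 <- R4 - (-3/4)*R1:  [     0    -11    1/4  -35/4  -19/4 ]
R3 <- R3 - (-5/6)*R2:  [   0    0    7    3  -13 ]
R4 <- R4 - (-11/6)*R2:  [     0      0   -5/2  -23/2   51/2 ]
R4 <- R4 - (-5/14)*R3:  [     0      0      0  -73/7  146/7 ]
Row echelon form:
[ -8  -4    -1     -5  |    -37 ]
[  0   6  -3/2   -3/2  |   33/2 ]
[  0   0     7      3  |    -13 ]
[  0   0     0  -73/7  |  146/7 ]
Back-substitution:
v = (146/7) / (-73/7) = -2
u = (-13 - (3)*(-2)) / 7 = -1
t = (33/2 - (-3/2)*(-1) - (-3/2)*(-2)) / 6 = 2
s = (-37 - (-4)*(2) - (-1)*(-1) - (-5)*(-2)) / -8 = 5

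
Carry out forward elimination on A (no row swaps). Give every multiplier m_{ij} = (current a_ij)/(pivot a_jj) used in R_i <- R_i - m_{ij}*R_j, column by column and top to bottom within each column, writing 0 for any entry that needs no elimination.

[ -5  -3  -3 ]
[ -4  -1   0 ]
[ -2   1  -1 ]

Forward elimination:
R2 <- R2 - (4/5)*R1:  [    0   7/5  12/5 ]
R3 <- R3 - (2/5)*R1:  [    0  11/5   1/5 ]
R3 <- R3 - (11/7)*R2:  [     0      0  -25/7 ]
Multipliers (in order of application): m_{21} = 4/5, m_{31} = 2/5, m_{32} = 11/7

multipliers: 4/5, 2/5, 11/7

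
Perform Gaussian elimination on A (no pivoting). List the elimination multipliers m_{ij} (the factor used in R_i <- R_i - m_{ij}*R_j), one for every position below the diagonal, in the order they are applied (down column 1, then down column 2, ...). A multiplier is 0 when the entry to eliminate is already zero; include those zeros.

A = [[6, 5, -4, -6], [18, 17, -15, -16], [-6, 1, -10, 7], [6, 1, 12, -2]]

Forward elimination:
R2 <- R2 - (3)*R1:  [  0   2  -3   2 ]
R3 <- R3 - (-1)*R1:  [   0    6  -14    1 ]
R4 <- R4 - (1)*R1:  [  0  -4  16   4 ]
R3 <- R3 - (3)*R2:  [  0   0  -5  -5 ]
R4 <- R4 - (-2)*R2:  [  0   0  10   8 ]
R4 <- R4 - (-2)*R3:  [  0   0   0  -2 ]
Multipliers (in order of application): m_{21} = 3, m_{31} = -1, m_{41} = 1, m_{32} = 3, m_{42} = -2, m_{43} = -2

multipliers: 3, -1, 1, 3, -2, -2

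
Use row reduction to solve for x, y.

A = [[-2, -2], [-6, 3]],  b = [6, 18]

Forward elimination on [A|b]:
R2 <- R2 - (3)*R1:  [ 0  9  0 ]
Row echelon form:
[ -2  -2  |  6 ]
[  0   9  |  0 ]
Back-substitution:
y = (0) / 9 = 0
x = (6 - (-2)*(0)) / -2 = -3

(-3, 0)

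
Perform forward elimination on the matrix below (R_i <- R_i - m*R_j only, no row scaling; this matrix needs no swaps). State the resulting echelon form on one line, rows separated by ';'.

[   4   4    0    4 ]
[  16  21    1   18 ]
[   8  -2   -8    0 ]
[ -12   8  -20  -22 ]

REF = [4 4 0 4; 0 5 1 2; 0 0 -6 -4; 0 0 0 -2]

Forward elimination:
R2 <- R2 - (4)*R1:  [ 0  5  1  2 ]
R3 <- R3 - (2)*R1:  [   0  -10   -8   -8 ]
R4 <- R4 - (-3)*R1:  [   0   20  -20  -10 ]
R3 <- R3 - (-2)*R2:  [  0   0  -6  -4 ]
R4 <- R4 - (4)*R2:  [   0    0  -24  -18 ]
R4 <- R4 - (4)*R3:  [  0   0   0  -2 ]
Row echelon form:
[ 4  4   0   4 ]
[ 0  5   1   2 ]
[ 0  0  -6  -4 ]
[ 0  0   0  -2 ]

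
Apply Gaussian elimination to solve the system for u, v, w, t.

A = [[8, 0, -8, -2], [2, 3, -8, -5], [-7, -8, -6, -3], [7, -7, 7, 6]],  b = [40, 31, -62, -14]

Forward elimination on [A|b]:
R2 <- R2 - (1/4)*R1:  [    0     3    -6  -9/2    21 ]
R3 <- R3 - (-7/8)*R1:  [     0     -8    -13  -19/4    -27 ]
R4 <- R4 - (7/8)*R1:  [    0    -7    14  31/4   -49 ]
R3 <- R3 - (-8/3)*R2:  [     0      0    -29  -67/4     29 ]
R4 <- R4 - (-7/3)*R2:  [     0      0      0  -11/4      0 ]
Row echelon form:
[ 8  0   -8     -2  |  40 ]
[ 0  3   -6   -9/2  |  21 ]
[ 0  0  -29  -67/4  |  29 ]
[ 0  0    0  -11/4  |   0 ]
Back-substitution:
t = (0) / (-11/4) = 0
w = (29 - (-67/4)*(0)) / -29 = -1
v = (21 - (-6)*(-1) - (-9/2)*(0)) / 3 = 5
u = (40 - (-8)*(-1) - (-2)*(0)) / 8 = 4

(4, 5, -1, 0)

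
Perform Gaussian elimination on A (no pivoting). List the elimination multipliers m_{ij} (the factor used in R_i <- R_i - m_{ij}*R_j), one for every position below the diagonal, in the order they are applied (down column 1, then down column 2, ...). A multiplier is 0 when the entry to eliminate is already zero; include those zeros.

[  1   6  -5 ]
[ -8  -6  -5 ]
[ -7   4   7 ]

Forward elimination:
R2 <- R2 - (-8)*R1:  [   0   42  -45 ]
R3 <- R3 - (-7)*R1:  [   0   46  -28 ]
R3 <- R3 - (23/21)*R2:  [     0      0  149/7 ]
Multipliers (in order of application): m_{21} = -8, m_{31} = -7, m_{32} = 23/21

multipliers: -8, -7, 23/21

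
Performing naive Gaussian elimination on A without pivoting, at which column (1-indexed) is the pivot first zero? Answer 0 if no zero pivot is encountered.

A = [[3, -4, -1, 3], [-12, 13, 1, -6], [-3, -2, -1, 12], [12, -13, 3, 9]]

Naive forward elimination:
R2 <- R2 - (-4)*R1:  [  0  -3  -3   6 ]
R3 <- R3 - (-1)*R1:  [  0  -6  -2  15 ]
R4 <- R4 - (4)*R1:  [  0   3   7  -3 ]
R3 <- R3 - (2)*R2:  [ 0  0  4  3 ]
R4 <- R4 - (-1)*R2:  [ 0  0  4  3 ]
R4 <- R4 - (1)*R3:  [ 0  0  0  0 ]
Matrix at this point:
[ 3  -4  -1  3 ]
[ 0  -3  -3  6 ]
[ 0   0   4  3 ]
[ 0   0   0  0 ]
Pivot entry (4,4) in the last row is zero and there are no rows below to swap with -> zero pivot in column 4 (A is singular).

first zero-pivot column = 4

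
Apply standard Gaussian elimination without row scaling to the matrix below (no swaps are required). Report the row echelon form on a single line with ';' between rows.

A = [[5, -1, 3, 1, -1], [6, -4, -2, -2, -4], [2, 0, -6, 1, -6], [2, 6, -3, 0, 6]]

REF = [5 -1 3 1 -1; 0 -14/5 -28/5 -16/5 -14/5; 0 0 -8 1/7 -6; 0 0 0 -449/56 51/4]

Forward elimination:
R2 <- R2 - (6/5)*R1:  [     0  -14/5  -28/5  -16/5  -14/5 ]
R3 <- R3 - (2/5)*R1:  [     0    2/5  -36/5    3/5  -28/5 ]
R4 <- R4 - (2/5)*R1:  [     0   32/5  -21/5   -2/5   32/5 ]
R3 <- R3 - (-1/7)*R2:  [   0    0   -8  1/7   -6 ]
R4 <- R4 - (-16/7)*R2:  [     0      0    -17  -54/7      0 ]
R4 <- R4 - (17/8)*R3:  [       0        0        0  -449/56     51/4 ]
Row echelon form:
[ 5     -1      3        1     -1 ]
[ 0  -14/5  -28/5    -16/5  -14/5 ]
[ 0      0     -8      1/7     -6 ]
[ 0      0      0  -449/56   51/4 ]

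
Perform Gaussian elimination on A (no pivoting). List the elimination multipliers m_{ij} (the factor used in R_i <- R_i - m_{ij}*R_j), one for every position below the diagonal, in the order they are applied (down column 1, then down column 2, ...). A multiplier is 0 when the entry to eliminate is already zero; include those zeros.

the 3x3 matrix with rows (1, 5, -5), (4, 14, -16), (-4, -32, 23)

Forward elimination:
R2 <- R2 - (4)*R1:  [  0  -6   4 ]
R3 <- R3 - (-4)*R1:  [   0  -12    3 ]
R3 <- R3 - (2)*R2:  [  0   0  -5 ]
Multipliers (in order of application): m_{21} = 4, m_{31} = -4, m_{32} = 2

multipliers: 4, -4, 2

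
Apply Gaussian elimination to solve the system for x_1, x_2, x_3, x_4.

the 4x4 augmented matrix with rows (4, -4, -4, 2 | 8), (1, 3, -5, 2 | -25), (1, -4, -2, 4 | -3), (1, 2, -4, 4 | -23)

Forward elimination on [A|b]:
R2 <- R2 - (1/4)*R1:  [   0    4   -4  3/2  -27 ]
R3 <- R3 - (1/4)*R1:  [   0   -3   -1  7/2   -5 ]
R4 <- R4 - (1/4)*R1:  [   0    3   -3  7/2  -25 ]
R3 <- R3 - (-3/4)*R2:  [      0       0      -4    37/8  -101/4 ]
R4 <- R4 - (3/4)*R2:  [     0      0      0   19/8  -19/4 ]
Row echelon form:
[ 4  -4  -4     2  |       8 ]
[ 0   4  -4   3/2  |     -27 ]
[ 0   0  -4  37/8  |  -101/4 ]
[ 0   0   0  19/8  |   -19/4 ]
Back-substitution:
x_4 = (-19/4) / (19/8) = -2
x_3 = (-101/4 - (37/8)*(-2)) / -4 = 4
x_2 = (-27 - (-4)*(4) - (3/2)*(-2)) / 4 = -2
x_1 = (8 - (-4)*(-2) - (-4)*(4) - (2)*(-2)) / 4 = 5

(5, -2, 4, -2)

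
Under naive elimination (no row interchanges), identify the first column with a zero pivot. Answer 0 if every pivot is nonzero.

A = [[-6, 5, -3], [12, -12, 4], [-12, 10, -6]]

Naive forward elimination:
R2 <- R2 - (-2)*R1:  [  0  -2  -2 ]
R3 <- R3 - (2)*R1:  [ 0  0  0 ]
Matrix at this point:
[ -6   5  -3 ]
[  0  -2  -2 ]
[  0   0   0 ]
Pivot entry (3,3) in the last row is zero and there are no rows below to swap with -> zero pivot in column 3 (A is singular).

first zero-pivot column = 3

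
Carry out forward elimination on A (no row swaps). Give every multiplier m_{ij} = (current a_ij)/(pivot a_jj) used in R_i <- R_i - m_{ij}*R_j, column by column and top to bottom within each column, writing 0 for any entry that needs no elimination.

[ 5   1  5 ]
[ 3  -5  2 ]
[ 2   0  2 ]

multipliers: 3/5, 2/5, 1/14

Forward elimination:
R2 <- R2 - (3/5)*R1:  [     0  -28/5     -1 ]
R3 <- R3 - (2/5)*R1:  [    0  -2/5     0 ]
R3 <- R3 - (1/14)*R2:  [    0     0  1/14 ]
Multipliers (in order of application): m_{21} = 3/5, m_{31} = 2/5, m_{32} = 1/14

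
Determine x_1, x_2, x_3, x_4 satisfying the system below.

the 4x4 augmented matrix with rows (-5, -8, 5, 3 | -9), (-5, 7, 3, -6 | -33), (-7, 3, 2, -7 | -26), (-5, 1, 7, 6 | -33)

Forward elimination on [A|b]:
R2 <- R2 - (1)*R1:  [   0   15   -2   -9  -24 ]
R3 <- R3 - (7/5)*R1:  [     0   71/5     -5  -56/5  -67/5 ]
R4 <- R4 - (1)*R1:  [   0    9    2    3  -24 ]
R3 <- R3 - (71/75)*R2:  [       0        0  -233/75   -67/25   233/25 ]
R4 <- R4 - (3/5)*R2:  [     0      0   16/5   42/5  -48/5 ]
R4 <- R4 - (-240/233)*R3:  [        0         0         0  1314/233         0 ]
Row echelon form:
[ -5  -8        5         3  |      -9 ]
[  0  15       -2        -9  |     -24 ]
[  0   0  -233/75    -67/25  |  233/25 ]
[  0   0        0  1314/233  |       0 ]
Back-substitution:
x_4 = (0) / (1314/233) = 0
x_3 = (233/25 - (-67/25)*(0)) / (-233/75) = -3
x_2 = (-24 - (-2)*(-3) - (-9)*(0)) / 15 = -2
x_1 = (-9 - (-8)*(-2) - (5)*(-3) - (3)*(0)) / -5 = 2

(2, -2, -3, 0)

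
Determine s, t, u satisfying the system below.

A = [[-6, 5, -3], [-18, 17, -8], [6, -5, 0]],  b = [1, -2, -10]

(-5, -4, 3)

Forward elimination on [A|b]:
R2 <- R2 - (3)*R1:  [  0   2   1  -5 ]
R3 <- R3 - (-1)*R1:  [  0   0  -3  -9 ]
Row echelon form:
[ -6  5  -3  |   1 ]
[  0  2   1  |  -5 ]
[  0  0  -3  |  -9 ]
Back-substitution:
u = (-9) / -3 = 3
t = (-5 - (1)*(3)) / 2 = -4
s = (1 - (5)*(-4) - (-3)*(3)) / -6 = -5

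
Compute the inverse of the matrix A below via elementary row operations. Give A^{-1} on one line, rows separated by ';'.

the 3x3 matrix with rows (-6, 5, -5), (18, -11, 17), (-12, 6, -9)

Gauss-Jordan on [A | I]:
R1 <- (1/-6)*R1:  [    1  -5/6   5/6  |  -1/6     0     0 ]
R2 <- R2 - (18)*R1:  [ 0  4  2  |  3  1  0 ]
R3 <- R3 - (-12)*R1:  [  0  -4   1  |  -2   0   1 ]
R2 <- (1/4)*R2:  [   0    1  1/2  |  3/4  1/4    0 ]
R1 <- R1 - (-5/6)*R2:  [     1      0    5/4  |  11/24   5/24      0 ]
R3 <- R3 - (-4)*R2:  [ 0  0  3  |  1  1  1 ]
R3 <- (1/3)*R3:  [   0    0    1  |  1/3  1/3  1/3 ]
R1 <- R1 - (5/4)*R3:  [     1      0      0  |   1/24  -5/24  -5/12 ]
R2 <- R2 - (1/2)*R3:  [    0     1     0  |  7/12  1/12  -1/6 ]
Right block of [I | A^{-1}] is the inverse:
[ 1/24  -5/24  -5/12 ]
[ 7/12   1/12   -1/6 ]
[  1/3    1/3    1/3 ]

inverse = [1/24 -5/24 -5/12; 7/12 1/12 -1/6; 1/3 1/3 1/3]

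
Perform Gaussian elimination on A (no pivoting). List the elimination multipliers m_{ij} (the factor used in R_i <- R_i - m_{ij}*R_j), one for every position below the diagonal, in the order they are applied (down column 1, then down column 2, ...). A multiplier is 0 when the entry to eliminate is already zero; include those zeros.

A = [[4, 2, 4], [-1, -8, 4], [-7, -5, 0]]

Forward elimination:
R2 <- R2 - (-1/4)*R1:  [     0  -15/2      5 ]
R3 <- R3 - (-7/4)*R1:  [    0  -3/2     7 ]
R3 <- R3 - (1/5)*R2:  [ 0  0  6 ]
Multipliers (in order of application): m_{21} = -1/4, m_{31} = -7/4, m_{32} = 1/5

multipliers: -1/4, -7/4, 1/5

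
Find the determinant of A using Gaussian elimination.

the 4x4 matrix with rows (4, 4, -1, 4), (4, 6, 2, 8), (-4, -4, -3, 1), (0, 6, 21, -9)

Forward elimination:
R2 <- R2 - (1)*R1:  [ 0  2  3  4 ]
R3 <- R3 - (-1)*R1:  [  0   0  -4   5 ]
R4 <- R4 - (3)*R2:  [   0    0   12  -21 ]
R4 <- R4 - (-3)*R3:  [  0   0   0  -6 ]
Upper-triangular form:
[ 4  4  -1   4 ]
[ 0  2   3   4 ]
[ 0  0  -4   5 ]
[ 0  0   0  -6 ]
det(A) = (-1)^0 * (4) * (2) * (-4) * (-6) = 192  (0 row swaps -> sign +1)

det(A) = 192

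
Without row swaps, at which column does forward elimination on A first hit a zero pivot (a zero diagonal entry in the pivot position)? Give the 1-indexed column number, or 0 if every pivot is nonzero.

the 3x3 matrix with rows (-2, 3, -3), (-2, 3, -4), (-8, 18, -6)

Naive forward elimination:
R2 <- R2 - (1)*R1:  [  0   0  -1 ]
R3 <- R3 - (4)*R1:  [ 0  6  6 ]
Matrix at this point:
[ -2  3  -3 ]
[  0  0  -1 ]
[  0  6   6 ]
Pivot entry (2,2) is zero but row 3 has 6 in column 2 -> naive elimination stops; a row interchange (e.g. R2 <-> R3) would be required here.

first zero-pivot column = 2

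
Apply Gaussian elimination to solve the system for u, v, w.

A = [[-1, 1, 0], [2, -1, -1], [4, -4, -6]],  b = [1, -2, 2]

Forward elimination on [A|b]:
R2 <- R2 - (-2)*R1:  [  0   1  -1   0 ]
R3 <- R3 - (-4)*R1:  [  0   0  -6   6 ]
Row echelon form:
[ -1  1   0  |  1 ]
[  0  1  -1  |  0 ]
[  0  0  -6  |  6 ]
Back-substitution:
w = (6) / -6 = -1
v = (0 - (-1)*(-1)) / 1 = -1
u = (1 - (1)*(-1)) / -1 = -2

(-2, -1, -1)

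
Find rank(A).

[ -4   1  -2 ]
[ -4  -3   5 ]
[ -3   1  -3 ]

rank(A) = 3

Row reduction:
R2 <- R2 - (1)*R1:  [  0  -4   7 ]
R3 <- R3 - (3/4)*R1:  [    0   1/4  -3/2 ]
R3 <- R3 - (-1/16)*R2:  [      0       0  -17/16 ]
Row echelon form:
[ -4   1      -2 ]
[  0  -4       7 ]
[  0   0  -17/16 ]
Nonzero rows / pivot columns: 3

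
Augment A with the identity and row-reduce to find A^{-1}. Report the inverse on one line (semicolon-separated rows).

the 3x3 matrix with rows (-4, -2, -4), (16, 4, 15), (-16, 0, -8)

Gauss-Jordan on [A | I]:
R1 <- (1/-4)*R1:  [    1   1/2     1  |  -1/4     0     0 ]
R2 <- R2 - (16)*R1:  [  0  -4  -1  |   4   1   0 ]
R3 <- R3 - (-16)*R1:  [  0   8   8  |  -4   0   1 ]
R2 <- (1/-4)*R2:  [    0     1   1/4  |    -1  -1/4     0 ]
R1 <- R1 - (1/2)*R2:  [   1    0  7/8  |  1/4  1/8    0 ]
R3 <- R3 - (8)*R2:  [ 0  0  6  |  4  2  1 ]
R3 <- (1/6)*R3:  [   0    0    1  |  2/3  1/3  1/6 ]
R1 <- R1 - (7/8)*R3:  [     1      0      0  |   -1/3   -1/6  -7/48 ]
R2 <- R2 - (1/4)*R3:  [     0      1      0  |   -7/6   -1/3  -1/24 ]
Right block of [I | A^{-1}] is the inverse:
[ -1/3  -1/6  -7/48 ]
[ -7/6  -1/3  -1/24 ]
[  2/3   1/3    1/6 ]

inverse = [-1/3 -1/6 -7/48; -7/6 -1/3 -1/24; 2/3 1/3 1/6]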